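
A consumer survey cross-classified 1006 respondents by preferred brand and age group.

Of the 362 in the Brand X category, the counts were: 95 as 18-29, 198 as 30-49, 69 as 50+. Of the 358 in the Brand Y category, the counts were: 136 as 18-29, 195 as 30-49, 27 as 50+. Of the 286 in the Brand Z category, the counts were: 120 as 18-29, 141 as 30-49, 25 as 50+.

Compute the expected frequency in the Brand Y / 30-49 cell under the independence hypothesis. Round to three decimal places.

190.032

Row total (Brand Y) = 358; column total (30-49) = 534; grand total N = 1006.
Expected count = (row total × column total) / N = 358 × 534 / 1006 = 190.032.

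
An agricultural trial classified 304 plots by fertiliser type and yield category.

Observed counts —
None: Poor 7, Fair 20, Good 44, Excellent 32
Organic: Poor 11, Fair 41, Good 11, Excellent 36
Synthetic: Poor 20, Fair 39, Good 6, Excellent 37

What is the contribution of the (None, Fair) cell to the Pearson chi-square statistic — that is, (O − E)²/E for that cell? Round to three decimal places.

Row total (None) = 103; column total (Fair) = 100; N = 304.
Expected count E = 103 × 100 / 304 = 33.8816.
Contribution = (O − E)²/E = (20 − 33.8816)² / 33.8816 = 5.687.

5.687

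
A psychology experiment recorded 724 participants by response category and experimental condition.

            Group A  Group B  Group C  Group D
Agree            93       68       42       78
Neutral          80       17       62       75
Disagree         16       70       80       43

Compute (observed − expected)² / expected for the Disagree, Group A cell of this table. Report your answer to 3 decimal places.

27.252

Row total (Disagree) = 209; column total (Group A) = 189; N = 724.
Expected count E = 209 × 189 / 724 = 54.5594.
Contribution = (O − E)²/E = (16 − 54.5594)² / 54.5594 = 27.252.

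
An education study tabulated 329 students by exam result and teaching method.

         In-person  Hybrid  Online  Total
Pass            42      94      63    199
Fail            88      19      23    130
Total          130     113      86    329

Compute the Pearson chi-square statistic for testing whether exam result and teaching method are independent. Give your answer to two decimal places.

Grand total N = 329.
Expected counts (row total × column total / N):
  Pass, In-person: 199×130/329 = 78.632
  Pass, Hybrid: 199×113/329 = 68.350
  Pass, Online: 199×86/329 = 52.018
  Fail, In-person: 130×130/329 = 51.368
  Fail, Hybrid: 130×113/329 = 44.650
  Fail, Online: 130×86/329 = 33.982
Contributions (O − E)²/E:
  (42 − 78.632)²/78.632 = 17.0656
  (94 − 68.350)²/68.350 = 9.6258
  (63 − 52.018)²/52.018 = 2.3185
  (88 − 51.368)²/51.368 = 26.1233
  (19 − 44.650)²/44.650 = 14.7351
  (23 − 33.982)²/33.982 = 3.5491
χ² = 17.0656 + 9.6258 + 2.3185 + 26.1233 + 14.7351 + 3.5491 = 73.42

73.42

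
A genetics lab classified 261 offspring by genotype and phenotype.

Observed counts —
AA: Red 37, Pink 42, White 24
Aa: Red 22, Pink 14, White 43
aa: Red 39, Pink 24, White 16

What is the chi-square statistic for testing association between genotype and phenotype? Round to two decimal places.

31.12

Row totals: 103, 79, 79. Column totals: 98, 80, 83. Grand total N = 261.
Expected counts (row total × column total / N):
  AA, Red: 103×98/261 = 38.674
  AA, Pink: 103×80/261 = 31.571
  AA, White: 103×83/261 = 32.755
  Aa, Red: 79×98/261 = 29.663
  Aa, Pink: 79×80/261 = 24.215
  Aa, White: 79×83/261 = 25.123
  aa, Red: 79×98/261 = 29.663
  aa, Pink: 79×80/261 = 24.215
  aa, White: 79×83/261 = 25.123
Contributions (O − E)²/E:
  (37 − 38.674)²/38.674 = 0.0725
  (42 − 31.571)²/31.571 = 3.4451
  (24 − 32.755)²/32.755 = 2.3401
  (22 − 29.663)²/29.663 = 1.9796
  (14 − 24.215)²/24.215 = 4.3092
  (43 − 25.123)²/25.123 = 12.7209
  (39 − 29.663)²/29.663 = 2.9390
  (24 − 24.215)²/24.215 = 0.0019
  (16 − 25.123)²/25.123 = 3.3129
χ² = 0.0725 + 3.4451 + 2.3401 + 1.9796 + 4.3092 + 12.7209 + 2.9390 + 0.0019 + 3.3129 = 31.12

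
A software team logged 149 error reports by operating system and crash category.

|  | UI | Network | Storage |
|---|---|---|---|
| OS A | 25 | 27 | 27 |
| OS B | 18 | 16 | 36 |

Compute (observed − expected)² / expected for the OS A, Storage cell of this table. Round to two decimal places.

1.23

Row total (OS A) = 79; column total (Storage) = 63; N = 149.
Expected count E = 79 × 63 / 149 = 33.403.
Contribution = (O − E)²/E = (27 − 33.403)² / 33.403 = 1.23.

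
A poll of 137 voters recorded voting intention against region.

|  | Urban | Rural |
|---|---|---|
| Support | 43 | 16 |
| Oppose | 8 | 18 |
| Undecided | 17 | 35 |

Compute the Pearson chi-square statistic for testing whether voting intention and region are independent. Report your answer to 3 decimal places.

Row totals: 59, 26, 52. Column totals: 68, 69. Grand total N = 137.
Expected counts (row total × column total / N):
  Support, Urban: 59×68/137 = 29.28467
  Support, Rural: 59×69/137 = 29.71533
  Oppose, Urban: 26×68/137 = 12.90511
  Oppose, Rural: 26×69/137 = 13.09489
  Undecided, Urban: 52×68/137 = 25.81022
  Undecided, Rural: 52×69/137 = 26.18978
Contributions (O − E)²/E:
  (43 − 29.28467)²/29.28467 = 6.4235
  (16 − 29.71533)²/29.71533 = 6.3304
  (8 − 12.90511)²/12.90511 = 1.8644
  (18 − 13.09489)²/13.09489 = 1.8374
  (17 − 25.81022)²/25.81022 = 3.0073
  (35 − 26.18978)²/26.18978 = 2.9638
χ² = 6.4235 + 6.3304 + 1.8644 + 1.8374 + 3.0073 + 2.9638 = 22.427

22.427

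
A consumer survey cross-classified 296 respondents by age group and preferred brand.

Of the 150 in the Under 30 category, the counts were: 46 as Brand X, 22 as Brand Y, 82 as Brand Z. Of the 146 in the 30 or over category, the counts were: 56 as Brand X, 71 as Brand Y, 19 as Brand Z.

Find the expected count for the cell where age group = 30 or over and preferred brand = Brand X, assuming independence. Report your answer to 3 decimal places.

50.311

Row total (30 or over) = 146; column total (Brand X) = 102; grand total N = 296.
Expected count = (row total × column total) / N = 146 × 102 / 296 = 50.311.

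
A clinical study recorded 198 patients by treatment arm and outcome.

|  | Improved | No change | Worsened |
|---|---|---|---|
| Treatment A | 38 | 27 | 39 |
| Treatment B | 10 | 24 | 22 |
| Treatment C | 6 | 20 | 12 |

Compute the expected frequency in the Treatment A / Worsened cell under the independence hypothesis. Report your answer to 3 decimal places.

Row total (Treatment A) = 104; column total (Worsened) = 73; grand total N = 198.
Expected count = (row total × column total) / N = 104 × 73 / 198 = 38.343.

38.343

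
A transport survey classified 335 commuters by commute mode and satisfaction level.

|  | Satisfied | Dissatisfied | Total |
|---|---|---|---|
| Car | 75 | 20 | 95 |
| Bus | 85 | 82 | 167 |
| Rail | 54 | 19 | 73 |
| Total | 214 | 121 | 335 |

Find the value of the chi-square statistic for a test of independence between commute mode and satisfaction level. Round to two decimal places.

24.77

Grand total N = 335.
Expected counts (row total × column total / N):
  Car, Satisfied: 95×214/335 = 60.687
  Car, Dissatisfied: 95×121/335 = 34.313
  Bus, Satisfied: 167×214/335 = 106.681
  Bus, Dissatisfied: 167×121/335 = 60.319
  Rail, Satisfied: 73×214/335 = 46.633
  Rail, Dissatisfied: 73×121/335 = 26.367
Contributions (O − E)²/E:
  (75 − 60.687)²/60.687 = 3.3757
  (20 − 34.313)²/34.313 = 5.9704
  (85 − 106.681)²/106.681 = 4.4063
  (82 − 60.319)²/60.319 = 7.7930
  (54 − 46.633)²/46.633 = 1.1638
  (19 − 26.367)²/26.367 = 2.0584
χ² = 3.3757 + 5.9704 + 4.4063 + 7.7930 + 1.1638 + 2.0584 = 24.77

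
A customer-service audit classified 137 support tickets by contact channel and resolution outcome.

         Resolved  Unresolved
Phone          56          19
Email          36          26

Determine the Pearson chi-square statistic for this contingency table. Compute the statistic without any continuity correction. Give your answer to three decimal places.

Row totals: 75, 62. Column totals: 92, 45. Grand total N = 137.
Expected counts (row total × column total / N):
  Phone, Resolved: 75×92/137 = 50.3650
  Phone, Unresolved: 75×45/137 = 24.6350
  Email, Resolved: 62×92/137 = 41.6350
  Email, Unresolved: 62×45/137 = 20.3650
Contributions (O − E)²/E:
  (56 − 50.3650)²/50.3650 = 0.6305
  (19 − 24.6350)²/24.6350 = 1.2889
  (36 − 41.6350)²/41.6350 = 0.7627
  (26 − 20.3650)²/20.3650 = 1.5592
χ² = 0.6305 + 1.2889 + 0.7627 + 1.5592 = 4.241

4.241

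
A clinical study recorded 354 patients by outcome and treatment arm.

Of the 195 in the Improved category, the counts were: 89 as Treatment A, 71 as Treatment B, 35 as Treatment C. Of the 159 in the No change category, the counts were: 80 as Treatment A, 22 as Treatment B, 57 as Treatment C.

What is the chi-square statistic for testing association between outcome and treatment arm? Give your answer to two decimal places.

28.19

Row totals: 195, 159. Column totals: 169, 93, 92. Grand total N = 354.
Expected counts (row total × column total / N):
  Improved, Treatment A: 195×169/354 = 93.093
  Improved, Treatment B: 195×93/354 = 51.229
  Improved, Treatment C: 195×92/354 = 50.678
  No change, Treatment A: 159×169/354 = 75.907
  No change, Treatment B: 159×93/354 = 41.771
  No change, Treatment C: 159×92/354 = 41.322
Contributions (O − E)²/E:
  (89 − 93.093)²/93.093 = 0.1800
  (71 − 51.229)²/51.229 = 7.6303
  (35 − 50.678)²/50.678 = 4.8502
  (80 − 75.907)²/75.907 = 0.2207
  (22 − 41.771)²/41.771 = 9.3580
  (57 − 41.322)²/41.322 = 5.9484
χ² = 0.1800 + 7.6303 + 4.8502 + 0.2207 + 9.3580 + 5.9484 = 28.19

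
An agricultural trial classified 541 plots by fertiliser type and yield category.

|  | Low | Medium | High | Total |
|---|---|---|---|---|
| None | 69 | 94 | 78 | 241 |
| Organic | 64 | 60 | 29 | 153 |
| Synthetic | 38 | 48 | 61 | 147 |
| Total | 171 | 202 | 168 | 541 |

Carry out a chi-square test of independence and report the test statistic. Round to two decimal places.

20.97

Grand total N = 541.
Expected counts (row total × column total / N):
  None, Low: 241×171/541 = 76.176
  None, Medium: 241×202/541 = 89.985
  None, High: 241×168/541 = 74.839
  Organic, Low: 153×171/541 = 48.360
  Organic, Medium: 153×202/541 = 57.128
  Organic, High: 153×168/541 = 47.512
  Synthetic, Low: 147×171/541 = 46.464
  Synthetic, Medium: 147×202/541 = 54.887
  Synthetic, High: 147×168/541 = 45.649
Contributions (O − E)²/E:
  (69 − 76.176)²/76.176 = 0.6760
  (94 − 89.985)²/89.985 = 0.1791
  (78 − 74.839)²/74.839 = 0.1335
  (64 − 48.360)²/48.360 = 5.0581
  (60 − 57.128)²/57.128 = 0.1444
  (29 − 47.512)²/47.512 = 7.2128
  (38 − 46.464)²/46.464 = 1.5418
  (48 − 54.887)²/54.887 = 0.8642
  (61 − 45.649)²/45.649 = 5.1623
χ² = 0.6760 + 0.1791 + 0.1335 + 5.0581 + 0.1444 + 7.2128 + 1.5418 + 0.8642 + 5.1623 = 20.97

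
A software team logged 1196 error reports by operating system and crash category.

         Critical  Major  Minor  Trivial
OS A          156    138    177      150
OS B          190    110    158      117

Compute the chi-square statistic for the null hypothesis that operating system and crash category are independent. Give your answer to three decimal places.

Row totals: 621, 575. Column totals: 346, 248, 335, 267. Grand total N = 1196.
Expected counts (row total × column total / N):
  OS A, Critical: 621×346/1196 = 179.6538
  OS A, Major: 621×248/1196 = 128.7692
  OS A, Minor: 621×335/1196 = 173.9423
  OS A, Trivial: 621×267/1196 = 138.6346
  OS B, Critical: 575×346/1196 = 166.3462
  OS B, Major: 575×248/1196 = 119.2308
  OS B, Minor: 575×335/1196 = 161.0577
  OS B, Trivial: 575×267/1196 = 128.3654
Contributions (O − E)²/E:
  (156 − 179.6538)²/179.6538 = 3.1143
  (138 − 128.7692)²/128.7692 = 0.6617
  (177 − 173.9423)²/173.9423 = 0.0538
  (150 − 138.6346)²/138.6346 = 0.9317
  (190 − 166.3462)²/166.3462 = 3.3635
  (110 − 119.2308)²/119.2308 = 0.7146
  (158 − 161.0577)²/161.0577 = 0.0581
  (117 − 128.3654)²/128.3654 = 1.0063
χ² = 3.1143 + 0.6617 + 0.0538 + 0.9317 + 3.3635 + 0.7146 + 0.0581 + 1.0063 = 9.904

9.904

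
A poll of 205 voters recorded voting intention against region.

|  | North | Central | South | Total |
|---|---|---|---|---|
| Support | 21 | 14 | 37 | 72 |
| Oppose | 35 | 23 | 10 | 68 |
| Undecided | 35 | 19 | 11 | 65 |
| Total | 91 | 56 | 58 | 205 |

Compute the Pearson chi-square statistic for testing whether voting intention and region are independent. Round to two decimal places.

29.59

Grand total N = 205.
Expected counts (row total × column total / N):
  Support, North: 72×91/205 = 31.961
  Support, Central: 72×56/205 = 19.668
  Support, South: 72×58/205 = 20.371
  Oppose, North: 68×91/205 = 30.185
  Oppose, Central: 68×56/205 = 18.576
  Oppose, South: 68×58/205 = 19.239
  Undecided, North: 65×91/205 = 28.854
  Undecided, Central: 65×56/205 = 17.756
  Undecided, South: 65×58/205 = 18.390
Contributions (O − E)²/E:
  (21 − 31.961)²/31.961 = 3.7591
  (14 − 19.668)²/19.668 = 1.6334
  (37 − 20.371)²/20.371 = 13.5744
  (35 − 30.185)²/30.185 = 0.7681
  (23 − 18.576)²/18.576 = 1.0536
  (10 − 19.239)²/19.239 = 4.4368
  (35 − 28.854)²/28.854 = 1.3091
  (19 − 17.756)²/17.756 = 0.0872
  (11 − 18.390)²/18.390 = 2.9697
χ² = 3.7591 + 1.6334 + 13.5744 + 0.7681 + 1.0536 + 4.4368 + 1.3091 + 0.0872 + 2.9697 = 29.59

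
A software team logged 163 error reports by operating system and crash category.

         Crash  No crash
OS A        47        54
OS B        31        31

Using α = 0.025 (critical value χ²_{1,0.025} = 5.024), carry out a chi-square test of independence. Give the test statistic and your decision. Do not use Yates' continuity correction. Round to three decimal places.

0.185; fail to reject H₀

Row totals: 101, 62. Column totals: 78, 85. Grand total N = 163.
Expected counts (row total × column total / N):
  OS A, Crash: 101×78/163 = 48.3313
  OS A, No crash: 101×85/163 = 52.6687
  OS B, Crash: 62×78/163 = 29.6687
  OS B, No crash: 62×85/163 = 32.3313
Contributions (O − E)²/E:
  (47 − 48.3313)²/48.3313 = 0.0367
  (54 − 52.6687)²/52.6687 = 0.0337
  (31 − 29.6687)²/29.6687 = 0.0597
  (31 − 32.3313)²/32.3313 = 0.0548
χ² = 0.0367 + 0.0337 + 0.0597 + 0.0548 = 0.185
df = (2−1)(2−1) = 1. Since 0.185 < 5.024, fail to reject the null hypothesis of independence at α = 0.025.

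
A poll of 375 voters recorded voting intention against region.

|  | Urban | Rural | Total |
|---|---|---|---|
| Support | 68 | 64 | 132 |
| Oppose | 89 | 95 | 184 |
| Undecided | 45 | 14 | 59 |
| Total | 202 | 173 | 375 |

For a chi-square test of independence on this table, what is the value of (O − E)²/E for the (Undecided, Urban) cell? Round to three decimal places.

5.498

Row total (Undecided) = 59; column total (Urban) = 202; N = 375.
Expected count E = 59 × 202 / 375 = 31.7813.
Contribution = (O − E)²/E = (45 − 31.7813)² / 31.7813 = 5.498.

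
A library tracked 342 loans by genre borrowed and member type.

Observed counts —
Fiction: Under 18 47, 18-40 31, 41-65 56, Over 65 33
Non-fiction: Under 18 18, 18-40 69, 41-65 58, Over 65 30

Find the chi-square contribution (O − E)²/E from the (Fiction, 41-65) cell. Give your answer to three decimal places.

Row total (Fiction) = 167; column total (41-65) = 114; N = 342.
Expected count E = 167 × 114 / 342 = 55.6667.
Contribution = (O − E)²/E = (56 − 55.6667)² / 55.6667 = 0.002.

0.002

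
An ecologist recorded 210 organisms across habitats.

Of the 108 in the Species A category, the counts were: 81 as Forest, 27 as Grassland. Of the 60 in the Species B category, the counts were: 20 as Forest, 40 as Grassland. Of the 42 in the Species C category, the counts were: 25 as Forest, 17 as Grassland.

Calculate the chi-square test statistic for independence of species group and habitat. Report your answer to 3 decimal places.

27.907

Row totals: 108, 60, 42. Column totals: 126, 84. Grand total N = 210.
Expected counts (row total × column total / N):
  Species A, Forest: 108×126/210 = 64.8000
  Species A, Grassland: 108×84/210 = 43.2000
  Species B, Forest: 60×126/210 = 36.0000
  Species B, Grassland: 60×84/210 = 24.0000
  Species C, Forest: 42×126/210 = 25.2000
  Species C, Grassland: 42×84/210 = 16.8000
Contributions (O − E)²/E:
  (81 − 64.8000)²/64.8000 = 4.0500
  (27 − 43.2000)²/43.2000 = 6.0750
  (20 − 36.0000)²/36.0000 = 7.1111
  (40 − 24.0000)²/24.0000 = 10.6667
  (25 − 25.2000)²/25.2000 = 0.0016
  (17 − 16.8000)²/16.8000 = 0.0024
χ² = 4.0500 + 6.0750 + 7.1111 + 10.6667 + 0.0016 + 0.0024 = 27.907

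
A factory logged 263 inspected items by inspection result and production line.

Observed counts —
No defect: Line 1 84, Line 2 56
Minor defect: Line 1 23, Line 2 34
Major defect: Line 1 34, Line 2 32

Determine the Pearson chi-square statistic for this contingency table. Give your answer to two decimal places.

6.44

Row totals: 140, 57, 66. Column totals: 141, 122. Grand total N = 263.
Expected counts (row total × column total / N):
  No defect, Line 1: 140×141/263 = 75.057
  No defect, Line 2: 140×122/263 = 64.943
  Minor defect, Line 1: 57×141/263 = 30.559
  Minor defect, Line 2: 57×122/263 = 26.441
  Major defect, Line 1: 66×141/263 = 35.384
  Major defect, Line 2: 66×122/263 = 30.616
Contributions (O − E)²/E:
  (84 − 75.057)²/75.057 = 1.0656
  (56 − 64.943)²/64.943 = 1.2315
  (23 − 30.559)²/30.559 = 1.8698
  (34 − 26.441)²/26.441 = 2.1610
  (34 − 35.384)²/35.384 = 0.0541
  (32 − 30.616)²/30.616 = 0.0626
χ² = 1.0656 + 1.2315 + 1.8698 + 2.1610 + 0.0541 + 0.0626 = 6.44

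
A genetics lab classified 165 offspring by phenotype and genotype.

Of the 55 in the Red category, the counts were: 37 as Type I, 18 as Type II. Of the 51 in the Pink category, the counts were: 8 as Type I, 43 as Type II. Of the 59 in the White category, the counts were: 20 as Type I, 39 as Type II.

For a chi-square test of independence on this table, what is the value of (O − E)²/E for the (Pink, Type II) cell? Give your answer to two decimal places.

4.73

Row total (Pink) = 51; column total (Type II) = 100; N = 165.
Expected count E = 51 × 100 / 165 = 30.909.
Contribution = (O − E)²/E = (43 − 30.909)² / 30.909 = 4.73.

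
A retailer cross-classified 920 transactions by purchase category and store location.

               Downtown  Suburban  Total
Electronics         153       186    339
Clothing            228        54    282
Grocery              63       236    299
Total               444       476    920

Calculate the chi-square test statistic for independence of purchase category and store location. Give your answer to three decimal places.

Grand total N = 920.
Expected counts (row total × column total / N):
  Electronics, Downtown: 339×444/920 = 163.6043
  Electronics, Suburban: 339×476/920 = 175.3957
  Clothing, Downtown: 282×444/920 = 136.0957
  Clothing, Suburban: 282×476/920 = 145.9043
  Grocery, Downtown: 299×444/920 = 144.3000
  Grocery, Suburban: 299×476/920 = 154.7000
Contributions (O − E)²/E:
  (153 − 163.6043)²/163.6043 = 0.6873
  (186 − 175.3957)²/175.3957 = 0.6411
  (228 − 136.0957)²/136.0957 = 62.0622
  (54 − 145.9043)²/145.9043 = 57.8900
  (63 − 144.3000)²/144.3000 = 45.8052
  (236 − 154.7000)²/154.7000 = 42.7259
χ² = 0.6873 + 0.6411 + 62.0622 + 57.8900 + 45.8052 + 42.7259 = 209.812

209.812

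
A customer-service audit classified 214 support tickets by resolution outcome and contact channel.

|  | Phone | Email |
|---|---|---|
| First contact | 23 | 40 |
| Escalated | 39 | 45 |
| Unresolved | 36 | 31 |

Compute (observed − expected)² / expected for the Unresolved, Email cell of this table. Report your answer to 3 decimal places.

Row total (Unresolved) = 67; column total (Email) = 116; N = 214.
Expected count E = 67 × 116 / 214 = 36.3178.
Contribution = (O − E)²/E = (31 − 36.3178)² / 36.3178 = 0.779.

0.779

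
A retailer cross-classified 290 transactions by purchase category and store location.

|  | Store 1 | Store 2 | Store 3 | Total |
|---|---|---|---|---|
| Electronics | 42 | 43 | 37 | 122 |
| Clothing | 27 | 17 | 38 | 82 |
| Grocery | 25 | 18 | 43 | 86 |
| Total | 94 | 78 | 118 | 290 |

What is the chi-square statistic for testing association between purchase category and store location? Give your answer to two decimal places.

11.61

Grand total N = 290.
Expected counts (row total × column total / N):
  Electronics, Store 1: 122×94/290 = 39.545
  Electronics, Store 2: 122×78/290 = 32.814
  Electronics, Store 3: 122×118/290 = 49.641
  Clothing, Store 1: 82×94/290 = 26.579
  Clothing, Store 2: 82×78/290 = 22.055
  Clothing, Store 3: 82×118/290 = 33.366
  Grocery, Store 1: 86×94/290 = 27.876
  Grocery, Store 2: 86×78/290 = 23.131
  Grocery, Store 3: 86×118/290 = 34.993
Contributions (O − E)²/E:
  (42 − 39.545)²/39.545 = 0.1524
  (43 − 32.814)²/32.814 = 3.1619
  (37 − 49.641)²/49.641 = 3.2190
  (27 − 26.579)²/26.579 = 0.0067
  (17 − 22.055)²/22.055 = 1.1586
  (38 − 33.366)²/33.366 = 0.6436
  (25 − 27.876)²/27.876 = 0.2967
  (18 − 23.131)²/23.131 = 1.1382
  (43 − 34.993)²/34.993 = 1.8321
χ² = 0.1524 + 3.1619 + 3.2190 + 0.0067 + 1.1586 + 0.6436 + 0.2967 + 1.1382 + 1.8321 = 11.61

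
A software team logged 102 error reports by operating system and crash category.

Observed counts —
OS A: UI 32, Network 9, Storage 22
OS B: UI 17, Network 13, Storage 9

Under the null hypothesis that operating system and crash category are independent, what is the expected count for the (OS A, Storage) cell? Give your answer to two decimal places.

Row total (OS A) = 63; column total (Storage) = 31; grand total N = 102.
Expected count = (row total × column total) / N = 63 × 31 / 102 = 19.15.

19.15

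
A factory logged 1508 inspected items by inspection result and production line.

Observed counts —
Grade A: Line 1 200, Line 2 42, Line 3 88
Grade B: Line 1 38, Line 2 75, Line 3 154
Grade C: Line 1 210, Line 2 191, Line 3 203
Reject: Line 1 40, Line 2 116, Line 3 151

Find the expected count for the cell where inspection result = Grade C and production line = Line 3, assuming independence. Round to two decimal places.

Row total (Grade C) = 604; column total (Line 3) = 596; grand total N = 1508.
Expected count = (row total × column total) / N = 604 × 596 / 1508 = 238.72.

238.72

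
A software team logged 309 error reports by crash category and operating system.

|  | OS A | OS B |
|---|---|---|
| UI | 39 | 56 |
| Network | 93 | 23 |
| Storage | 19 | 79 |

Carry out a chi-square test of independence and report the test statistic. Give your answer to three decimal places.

81.902

Row totals: 95, 116, 98. Column totals: 151, 158. Grand total N = 309.
Expected counts (row total × column total / N):
  UI, OS A: 95×151/309 = 46.4239
  UI, OS B: 95×158/309 = 48.5761
  Network, OS A: 116×151/309 = 56.6861
  Network, OS B: 116×158/309 = 59.3139
  Storage, OS A: 98×151/309 = 47.8900
  Storage, OS B: 98×158/309 = 50.1100
Contributions (O − E)²/E:
  (39 − 46.4239)²/46.4239 = 1.1872
  (56 − 48.5761)²/48.5761 = 1.1346
  (93 − 56.6861)²/56.6861 = 23.2632
  (23 − 59.3139)²/59.3139 = 22.2326
  (19 − 47.8900)²/47.8900 = 17.4281
  (79 − 50.1100)²/50.1100 = 16.6560
χ² = 1.1872 + 1.1346 + 23.2632 + 22.2326 + 17.4281 + 16.6560 = 81.902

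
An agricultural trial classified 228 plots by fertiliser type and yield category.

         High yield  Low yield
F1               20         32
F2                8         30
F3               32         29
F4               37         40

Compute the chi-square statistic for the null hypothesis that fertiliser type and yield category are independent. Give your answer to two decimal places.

10.94

Row totals: 52, 38, 61, 77. Column totals: 97, 131. Grand total N = 228.
Expected counts (row total × column total / N):
  F1, High yield: 52×97/228 = 22.1228
  F1, Low yield: 52×131/228 = 29.8772
  F2, High yield: 38×97/228 = 16.1667
  F2, Low yield: 38×131/228 = 21.8333
  F3, High yield: 61×97/228 = 25.9518
  F3, Low yield: 61×131/228 = 35.0482
  F4, High yield: 77×97/228 = 32.7588
  F4, Low yield: 77×131/228 = 44.2412
Contributions (O − E)²/E:
  (20 − 22.1228)²/22.1228 = 0.2037
  (32 − 29.8772)²/29.8772 = 0.1508
  (8 − 16.1667)²/16.1667 = 4.1255
  (30 − 21.8333)²/21.8333 = 3.0547
  (32 − 25.9518)²/25.9518 = 1.4096
  (29 − 35.0482)²/35.0482 = 1.0437
  (37 − 32.7588)²/32.7588 = 0.5491
  (40 − 44.2412)²/44.2412 = 0.4066
χ² = 0.2037 + 0.1508 + 4.1255 + 3.0547 + 1.4096 + 1.0437 + 0.5491 + 0.4066 = 10.94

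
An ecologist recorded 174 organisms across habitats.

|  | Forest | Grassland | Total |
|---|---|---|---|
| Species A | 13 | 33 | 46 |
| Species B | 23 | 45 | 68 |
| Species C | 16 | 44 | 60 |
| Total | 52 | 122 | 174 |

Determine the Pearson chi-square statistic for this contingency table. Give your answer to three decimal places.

0.858

Grand total N = 174.
Expected counts (row total × column total / N):
  Species A, Forest: 46×52/174 = 13.7471
  Species A, Grassland: 46×122/174 = 32.2529
  Species B, Forest: 68×52/174 = 20.3218
  Species B, Grassland: 68×122/174 = 47.6782
  Species C, Forest: 60×52/174 = 17.9310
  Species C, Grassland: 60×122/174 = 42.0690
Contributions (O − E)²/E:
  (13 − 13.7471)²/13.7471 = 0.0406
  (33 − 32.2529)²/32.2529 = 0.0173
  (23 − 20.3218)²/20.3218 = 0.3530
  (45 − 47.6782)²/47.6782 = 0.1504
  (16 − 17.9310)²/17.9310 = 0.2080
  (44 − 42.0690)²/42.0690 = 0.0886
χ² = 0.0406 + 0.0173 + 0.3530 + 0.1504 + 0.2080 + 0.0886 = 0.858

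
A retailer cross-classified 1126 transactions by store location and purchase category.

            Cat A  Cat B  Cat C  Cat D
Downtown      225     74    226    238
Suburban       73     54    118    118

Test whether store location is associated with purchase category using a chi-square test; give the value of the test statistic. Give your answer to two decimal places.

14.78

Row totals: 763, 363. Column totals: 298, 128, 344, 356. Grand total N = 1126.
Expected counts (row total × column total / N):
  Downtown, Cat A: 763×298/1126 = 201.931
  Downtown, Cat B: 763×128/1126 = 86.735
  Downtown, Cat C: 763×344/1126 = 233.101
  Downtown, Cat D: 763×356/1126 = 241.233
  Suburban, Cat A: 363×298/1126 = 96.069
  Suburban, Cat B: 363×128/1126 = 41.265
  Suburban, Cat C: 363×344/1126 = 110.899
  Suburban, Cat D: 363×356/1126 = 114.767
Contributions (O − E)²/E:
  (225 − 201.931)²/201.931 = 2.6354
  (74 − 86.735)²/86.735 = 1.8698
  (226 − 233.101)²/233.101 = 0.2163
  (238 − 241.233)²/241.233 = 0.0433
  (73 − 96.069)²/96.069 = 5.5395
  (54 − 41.265)²/41.265 = 3.9302
  (118 − 110.899)²/110.899 = 0.4547
  (118 − 114.767)²/114.767 = 0.0911
χ² = 2.6354 + 1.8698 + 0.2163 + 0.0433 + 5.5395 + 3.9302 + 0.4547 + 0.0911 = 14.78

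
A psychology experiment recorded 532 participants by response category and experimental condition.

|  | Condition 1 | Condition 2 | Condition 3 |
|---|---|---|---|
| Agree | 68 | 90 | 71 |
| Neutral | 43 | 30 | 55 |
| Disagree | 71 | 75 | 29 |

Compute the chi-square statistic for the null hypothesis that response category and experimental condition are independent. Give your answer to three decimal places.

Row totals: 229, 128, 175. Column totals: 182, 195, 155. Grand total N = 532.
Expected counts (row total × column total / N):
  Agree, Condition 1: 229×182/532 = 78.3421
  Agree, Condition 2: 229×195/532 = 83.9380
  Agree, Condition 3: 229×155/532 = 66.7199
  Neutral, Condition 1: 128×182/532 = 43.7895
  Neutral, Condition 2: 128×195/532 = 46.9173
  Neutral, Condition 3: 128×155/532 = 37.2932
  Disagree, Condition 1: 175×182/532 = 59.8684
  Disagree, Condition 2: 175×195/532 = 64.1447
  Disagree, Condition 3: 175×155/532 = 50.9868
Contributions (O − E)²/E:
  (68 − 78.3421)²/78.3421 = 1.3653
  (90 − 83.9380)²/83.9380 = 0.4378
  (71 − 66.7199)²/66.7199 = 0.2746
  (43 − 43.7895)²/43.7895 = 0.0142
  (30 − 46.9173)²/46.9173 = 6.1000
  (55 − 37.2932)²/37.2932 = 8.4072
  (71 − 59.8684)²/59.8684 = 2.0697
  (75 − 64.1447)²/64.1447 = 1.8371
  (29 − 50.9868)²/50.9868 = 9.4813
χ² = 1.3653 + 0.4378 + 0.2746 + 0.0142 + 6.1000 + 8.4072 + 2.0697 + 1.8371 + 9.4813 = 29.987

29.987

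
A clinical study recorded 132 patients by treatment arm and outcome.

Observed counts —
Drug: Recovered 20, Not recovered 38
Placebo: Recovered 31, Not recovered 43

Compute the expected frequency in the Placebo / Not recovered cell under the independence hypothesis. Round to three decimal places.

45.409

Row total (Placebo) = 74; column total (Not recovered) = 81; grand total N = 132.
Expected count = (row total × column total) / N = 74 × 81 / 132 = 45.409.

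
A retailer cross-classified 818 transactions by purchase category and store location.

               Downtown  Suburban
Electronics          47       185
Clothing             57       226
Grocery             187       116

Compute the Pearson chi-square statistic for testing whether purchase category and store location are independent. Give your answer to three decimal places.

143.502

Row totals: 232, 283, 303. Column totals: 291, 527. Grand total N = 818.
Expected counts (row total × column total / N):
  Electronics, Downtown: 232×291/818 = 82.5330
  Electronics, Suburban: 232×527/818 = 149.4670
  Clothing, Downtown: 283×291/818 = 100.6760
  Clothing, Suburban: 283×527/818 = 182.3240
  Grocery, Downtown: 303×291/818 = 107.7910
  Grocery, Suburban: 303×527/818 = 195.2090
Contributions (O − E)²/E:
  (47 − 82.5330)²/82.5330 = 15.2981
  (185 − 149.4670)²/149.4670 = 8.4473
  (57 − 100.6760)²/100.6760 = 18.9478
  (226 − 182.3240)²/182.3240 = 10.4627
  (187 − 107.7910)²/107.7910 = 58.2058
  (116 − 195.2090)²/195.2090 = 32.1402
χ² = 15.2981 + 8.4473 + 18.9478 + 10.4627 + 58.2058 + 32.1402 = 143.502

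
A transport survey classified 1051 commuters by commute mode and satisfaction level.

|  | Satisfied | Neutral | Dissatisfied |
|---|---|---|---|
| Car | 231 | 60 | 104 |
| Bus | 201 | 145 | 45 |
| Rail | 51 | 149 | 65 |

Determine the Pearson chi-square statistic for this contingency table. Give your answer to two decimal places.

Row totals: 395, 391, 265. Column totals: 483, 354, 214. Grand total N = 1051.
Expected counts (row total × column total / N):
  Car, Satisfied: 395×483/1051 = 181.527
  Car, Neutral: 395×354/1051 = 133.045
  Car, Dissatisfied: 395×214/1051 = 80.428
  Bus, Satisfied: 391×483/1051 = 179.689
  Bus, Neutral: 391×354/1051 = 131.697
  Bus, Dissatisfied: 391×214/1051 = 79.614
  Rail, Satisfied: 265×483/1051 = 121.784
  Rail, Neutral: 265×354/1051 = 89.258
  Rail, Dissatisfied: 265×214/1051 = 53.958
Contributions (O − E)²/E:
  (231 − 181.527)²/181.527 = 13.4833
  (60 − 133.045)²/133.045 = 40.1035
  (104 − 80.428)²/80.428 = 6.9085
  (201 − 179.689)²/179.689 = 2.5275
  (145 − 131.697)²/131.697 = 1.3438
  (45 − 79.614)²/79.614 = 15.0492
  (51 − 121.784)²/121.784 = 41.1415
  (149 − 89.258)²/89.258 = 39.9864
  (65 − 53.958)²/53.958 = 2.2596
χ² = 13.4833 + 40.1035 + 6.9085 + 2.5275 + 1.3438 + 15.0492 + 41.1415 + 39.9864 + 2.2596 = 162.80

162.80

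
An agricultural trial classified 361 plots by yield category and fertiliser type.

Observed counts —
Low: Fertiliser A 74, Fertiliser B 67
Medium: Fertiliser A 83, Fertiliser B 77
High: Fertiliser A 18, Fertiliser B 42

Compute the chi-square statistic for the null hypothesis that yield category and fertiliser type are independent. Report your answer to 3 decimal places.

Row totals: 141, 160, 60. Column totals: 175, 186. Grand total N = 361.
Expected counts (row total × column total / N):
  Low, Fertiliser A: 141×175/361 = 68.3518
  Low, Fertiliser B: 141×186/361 = 72.6482
  Medium, Fertiliser A: 160×175/361 = 77.5623
  Medium, Fertiliser B: 160×186/361 = 82.4377
  High, Fertiliser A: 60×175/361 = 29.0859
  High, Fertiliser B: 60×186/361 = 30.9141
Contributions (O − E)²/E:
  (74 − 68.3518)²/68.3518 = 0.4667
  (67 − 72.6482)²/72.6482 = 0.4391
  (83 − 77.5623)²/77.5623 = 0.3812
  (77 − 82.4377)²/82.4377 = 0.3587
  (18 − 29.0859)²/29.0859 = 4.2253
  (42 − 30.9141)²/30.9141 = 3.9754
χ² = 0.4667 + 0.4391 + 0.3812 + 0.3587 + 4.2253 + 3.9754 = 9.846

9.846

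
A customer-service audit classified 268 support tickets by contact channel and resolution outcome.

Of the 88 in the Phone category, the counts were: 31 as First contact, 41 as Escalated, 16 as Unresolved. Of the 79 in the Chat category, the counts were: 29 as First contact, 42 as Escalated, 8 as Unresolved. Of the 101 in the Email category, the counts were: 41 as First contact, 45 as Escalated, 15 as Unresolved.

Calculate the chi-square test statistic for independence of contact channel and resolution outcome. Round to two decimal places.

2.98

Row totals: 88, 79, 101. Column totals: 101, 128, 39. Grand total N = 268.
Expected counts (row total × column total / N):
  Phone, First contact: 88×101/268 = 33.164
  Phone, Escalated: 88×128/268 = 42.030
  Phone, Unresolved: 88×39/268 = 12.806
  Chat, First contact: 79×101/268 = 29.772
  Chat, Escalated: 79×128/268 = 37.731
  Chat, Unresolved: 79×39/268 = 11.496
  Email, First contact: 101×101/268 = 38.063
  Email, Escalated: 101×128/268 = 48.239
  Email, Unresolved: 101×39/268 = 14.698
Contributions (O − E)²/E:
  (31 − 33.164)²/33.164 = 0.1412
  (41 − 42.030)²/42.030 = 0.0252
  (16 − 12.806)²/12.806 = 0.7966
  (29 − 29.772)²/29.772 = 0.0200
  (42 − 37.731)²/37.731 = 0.4830
  (8 − 11.496)²/11.496 = 1.0632
  (41 − 38.063)²/38.063 = 0.2266
  (45 − 48.239)²/48.239 = 0.2175
  (15 − 14.698)²/14.698 = 0.0062
χ² = 0.1412 + 0.0252 + 0.7966 + 0.0200 + 0.4830 + 1.0632 + 0.2266 + 0.2175 + 0.0062 = 2.98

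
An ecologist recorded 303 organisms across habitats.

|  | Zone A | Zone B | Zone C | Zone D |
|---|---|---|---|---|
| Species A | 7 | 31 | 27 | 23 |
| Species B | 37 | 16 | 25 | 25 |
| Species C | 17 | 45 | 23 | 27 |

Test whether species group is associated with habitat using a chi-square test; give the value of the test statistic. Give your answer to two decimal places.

Row totals: 88, 103, 112. Column totals: 61, 92, 75, 75. Grand total N = 303.
Expected counts (row total × column total / N):
  Species A, Zone A: 88×61/303 = 17.716
  Species A, Zone B: 88×92/303 = 26.719
  Species A, Zone C: 88×75/303 = 21.782
  Species A, Zone D: 88×75/303 = 21.782
  Species B, Zone A: 103×61/303 = 20.736
  Species B, Zone B: 103×92/303 = 31.274
  Species B, Zone C: 103×75/303 = 25.495
  Species B, Zone D: 103×75/303 = 25.495
  Species C, Zone A: 112×61/303 = 22.548
  Species C, Zone B: 112×92/303 = 34.007
  Species C, Zone C: 112×75/303 = 27.723
  Species C, Zone D: 112×75/303 = 27.723
Contributions (O − E)²/E:
  (7 − 17.716)²/17.716 = 6.4819
  (31 − 26.719)²/26.719 = 0.6859
  (27 − 21.782)²/21.782 = 1.2500
  (23 − 21.782)²/21.782 = 0.0681
  (37 − 20.736)²/20.736 = 12.7564
  (16 − 31.274)²/31.274 = 7.4597
  (25 − 25.495)²/25.495 = 0.0096
  (25 − 25.495)²/25.495 = 0.0096
  (17 − 22.548)²/22.548 = 1.3651
  (45 − 34.007)²/34.007 = 3.5536
  (23 − 27.723)²/27.723 = 0.8046
  (27 − 27.723)²/27.723 = 0.0189
χ² = 6.4819 + 0.6859 + 1.2500 + 0.0681 + 12.7564 + 7.4597 + 0.0096 + 0.0096 + 1.3651 + 3.5536 + 0.8046 + 0.0189 = 34.46

34.46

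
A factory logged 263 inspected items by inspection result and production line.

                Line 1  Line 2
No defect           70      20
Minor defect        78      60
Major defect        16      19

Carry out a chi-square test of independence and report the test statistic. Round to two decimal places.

Row totals: 90, 138, 35. Column totals: 164, 99. Grand total N = 263.
Expected counts (row total × column total / N):
  No defect, Line 1: 90×164/263 = 56.122
  No defect, Line 2: 90×99/263 = 33.878
  Minor defect, Line 1: 138×164/263 = 86.053
  Minor defect, Line 2: 138×99/263 = 51.947
  Major defect, Line 1: 35×164/263 = 21.825
  Major defect, Line 2: 35×99/263 = 13.175
Contributions (O − E)²/E:
  (70 − 56.122)²/56.122 = 3.4318
  (20 − 33.878)²/33.878 = 5.6851
  (78 − 86.053)²/86.053 = 0.7536
  (60 − 51.947)²/51.947 = 1.2484
  (16 − 21.825)²/21.825 = 1.5547
  (19 − 13.175)²/13.175 = 2.5754
χ² = 3.4318 + 5.6851 + 0.7536 + 1.2484 + 1.5547 + 2.5754 = 15.25

15.25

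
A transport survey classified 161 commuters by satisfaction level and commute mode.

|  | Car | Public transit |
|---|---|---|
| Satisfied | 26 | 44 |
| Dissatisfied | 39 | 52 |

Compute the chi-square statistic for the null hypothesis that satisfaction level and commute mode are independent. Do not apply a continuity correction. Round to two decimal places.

Row totals: 70, 91. Column totals: 65, 96. Grand total N = 161.
Expected counts (row total × column total / N):
  Satisfied, Car: 70×65/161 = 28.261
  Satisfied, Public transit: 70×96/161 = 41.739
  Dissatisfied, Car: 91×65/161 = 36.739
  Dissatisfied, Public transit: 91×96/161 = 54.261
Contributions (O − E)²/E:
  (26 − 28.261)²/28.261 = 0.1809
  (44 − 41.739)²/41.739 = 0.1225
  (39 − 36.739)²/36.739 = 0.1391
  (52 − 54.261)²/54.261 = 0.0942
χ² = 0.1809 + 0.1225 + 0.1391 + 0.0942 = 0.54

0.54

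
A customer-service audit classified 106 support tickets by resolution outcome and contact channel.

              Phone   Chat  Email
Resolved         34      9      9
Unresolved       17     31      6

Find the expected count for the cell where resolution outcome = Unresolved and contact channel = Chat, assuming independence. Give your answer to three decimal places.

Row total (Unresolved) = 54; column total (Chat) = 40; grand total N = 106.
Expected count = (row total × column total) / N = 54 × 40 / 106 = 20.377.

20.377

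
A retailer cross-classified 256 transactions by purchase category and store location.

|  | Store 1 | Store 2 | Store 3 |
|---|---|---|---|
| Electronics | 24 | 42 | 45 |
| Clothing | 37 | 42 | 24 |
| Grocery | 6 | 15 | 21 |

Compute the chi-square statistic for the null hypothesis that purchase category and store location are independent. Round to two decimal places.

Row totals: 111, 103, 42. Column totals: 67, 99, 90. Grand total N = 256.
Expected counts (row total × column total / N):
  Electronics, Store 1: 111×67/256 = 29.0508
  Electronics, Store 2: 111×99/256 = 42.9258
  Electronics, Store 3: 111×90/256 = 39.0234
  Clothing, Store 1: 103×67/256 = 26.9570
  Clothing, Store 2: 103×99/256 = 39.8320
  Clothing, Store 3: 103×90/256 = 36.2109
  Grocery, Store 1: 42×67/256 = 10.9922
  Grocery, Store 2: 42×99/256 = 16.2422
  Grocery, Store 3: 42×90/256 = 14.7656
Contributions (O − E)²/E:
  (24 − 29.0508)²/29.0508 = 0.8781
  (42 − 42.9258)²/42.9258 = 0.0200
  (45 − 39.0234)²/39.0234 = 0.9153
  (37 − 26.9570)²/26.9570 = 3.7416
  (42 − 39.8320)²/39.8320 = 0.1180
  (24 − 36.2109)²/36.2109 = 4.1177
  (6 − 10.9922)²/10.9922 = 2.2672
  (15 − 16.2422)²/16.2422 = 0.0950
  (21 − 14.7656)²/14.7656 = 2.6323
χ² = 0.8781 + 0.0200 + 0.9153 + 3.7416 + 0.1180 + 4.1177 + 2.2672 + 0.0950 + 2.6323 = 14.79

14.79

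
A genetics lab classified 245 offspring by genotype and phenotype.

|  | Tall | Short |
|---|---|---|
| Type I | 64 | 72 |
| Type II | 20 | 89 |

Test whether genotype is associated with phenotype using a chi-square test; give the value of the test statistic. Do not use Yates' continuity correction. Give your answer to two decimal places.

Row totals: 136, 109. Column totals: 84, 161. Grand total N = 245.
Expected counts (row total × column total / N):
  Type I, Tall: 136×84/245 = 46.6286
  Type I, Short: 136×161/245 = 89.3714
  Type II, Tall: 109×84/245 = 37.3714
  Type II, Short: 109×161/245 = 71.6286
Contributions (O − E)²/E:
  (64 − 46.6286)²/46.6286 = 6.4717
  (72 − 89.3714)²/89.3714 = 3.3765
  (20 − 37.3714)²/37.3714 = 8.0748
  (89 − 71.6286)²/71.6286 = 4.2129
χ² = 6.4717 + 3.3765 + 8.0748 + 4.2129 = 22.14

22.14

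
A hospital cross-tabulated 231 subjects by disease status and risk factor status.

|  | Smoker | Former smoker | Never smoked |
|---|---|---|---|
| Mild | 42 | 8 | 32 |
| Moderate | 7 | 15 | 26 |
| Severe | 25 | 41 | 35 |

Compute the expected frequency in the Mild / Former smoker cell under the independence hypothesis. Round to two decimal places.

Row total (Mild) = 82; column total (Former smoker) = 64; grand total N = 231.
Expected count = (row total × column total) / N = 82 × 64 / 231 = 22.72.

22.72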